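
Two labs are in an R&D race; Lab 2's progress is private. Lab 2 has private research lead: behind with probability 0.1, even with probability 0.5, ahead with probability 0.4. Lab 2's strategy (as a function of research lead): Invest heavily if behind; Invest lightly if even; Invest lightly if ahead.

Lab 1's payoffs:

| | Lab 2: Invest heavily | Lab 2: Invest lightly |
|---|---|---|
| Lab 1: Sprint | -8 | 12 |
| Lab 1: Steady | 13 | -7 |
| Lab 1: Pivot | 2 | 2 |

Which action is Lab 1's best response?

Sprint

Compute Lab 1's expected payoff for each action, taking the expectation over Lab 2's type.
E[Sprint] = 0.1·(-8) + 0.5·(12) + 0.4·(12) = 10
E[Steady] = 0.1·(13) + 0.5·(-7) + 0.4·(-7) = -5
E[Pivot] = 0.1·(2) + 0.5·(2) + 0.4·(2) = 2
Best response: Sprint (10 is the largest).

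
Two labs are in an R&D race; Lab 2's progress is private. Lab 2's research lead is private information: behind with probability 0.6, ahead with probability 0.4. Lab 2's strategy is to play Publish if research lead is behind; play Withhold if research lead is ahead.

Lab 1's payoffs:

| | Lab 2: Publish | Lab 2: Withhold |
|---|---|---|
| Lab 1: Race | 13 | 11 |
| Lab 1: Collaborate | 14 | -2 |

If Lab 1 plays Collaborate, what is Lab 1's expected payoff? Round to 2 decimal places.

Take the expectation over Lab 2's research lead, weighting each type's action by its prior probability.
E[Collaborate] = 0.6·14 + 0.4·(-2) = 8.4 + (-0.8) = 7.6

7.60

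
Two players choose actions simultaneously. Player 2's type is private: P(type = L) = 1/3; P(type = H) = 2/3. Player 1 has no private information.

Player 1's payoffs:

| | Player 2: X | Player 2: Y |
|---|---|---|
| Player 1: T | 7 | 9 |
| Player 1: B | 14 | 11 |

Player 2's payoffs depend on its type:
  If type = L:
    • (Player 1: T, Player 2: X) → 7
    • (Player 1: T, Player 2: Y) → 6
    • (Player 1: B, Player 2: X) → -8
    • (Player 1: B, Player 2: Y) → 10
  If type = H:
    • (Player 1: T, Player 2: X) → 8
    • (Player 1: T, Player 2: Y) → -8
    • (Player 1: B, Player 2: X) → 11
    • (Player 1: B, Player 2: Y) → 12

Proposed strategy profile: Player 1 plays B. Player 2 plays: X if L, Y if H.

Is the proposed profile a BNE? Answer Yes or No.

No

A profile is a BNE iff every type of every player is best-responding given beliefs about the other side.
Player 1 plays B: E[B] = 1/3·(14) + 2/3·(11) = 12; E[T] = 25/3. Best-responding. ✓
Player 2 (type L), facing B: X gives -8, Y gives 10. Proposed X is not best — profitable deviation exists. ✗
Player 2 (type H), facing B: X gives 11, Y gives 12. Proposed Y is best. ✓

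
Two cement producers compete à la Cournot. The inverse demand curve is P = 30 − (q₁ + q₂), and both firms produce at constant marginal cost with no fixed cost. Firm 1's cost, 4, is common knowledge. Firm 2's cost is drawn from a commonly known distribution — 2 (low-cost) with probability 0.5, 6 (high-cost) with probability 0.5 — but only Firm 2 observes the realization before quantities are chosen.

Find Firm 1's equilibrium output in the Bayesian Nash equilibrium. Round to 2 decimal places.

8.67

Firm 2 with cost c maximizes (30 − (q₁+q₂) − c)·q₂, giving q₂(c) = (30 − c − q₁)/2.
E[c₂] = 0.5·2 + 0.5·6 = 4
Firm 1's FOC against E[q₂] yields q₁ = (30 − 2·4 + E[c₂])/3 = (30 − 8 + 4)/3 = 8.66667.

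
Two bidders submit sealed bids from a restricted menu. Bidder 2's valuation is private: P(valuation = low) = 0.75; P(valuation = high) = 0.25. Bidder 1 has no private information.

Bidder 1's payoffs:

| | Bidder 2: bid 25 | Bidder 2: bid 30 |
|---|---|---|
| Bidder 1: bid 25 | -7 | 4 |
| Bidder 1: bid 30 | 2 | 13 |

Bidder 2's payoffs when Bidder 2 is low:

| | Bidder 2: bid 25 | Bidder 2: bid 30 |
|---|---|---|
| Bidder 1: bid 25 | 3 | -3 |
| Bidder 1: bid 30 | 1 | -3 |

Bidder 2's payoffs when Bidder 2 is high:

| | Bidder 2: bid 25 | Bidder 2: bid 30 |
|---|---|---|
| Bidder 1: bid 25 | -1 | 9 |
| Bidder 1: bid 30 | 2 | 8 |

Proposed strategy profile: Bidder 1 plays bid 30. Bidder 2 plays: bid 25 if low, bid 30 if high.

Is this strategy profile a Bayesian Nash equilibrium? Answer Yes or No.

A profile is a BNE iff every type of every player is best-responding given beliefs about the other side.
Bidder 1 plays bid 30: E[bid 30] = 0.75·(2) + 0.25·(13) = 4.75; E[bid 25] = -4.25. Best-responding. ✓
Bidder 2 (valuation low), facing bid 30: bid 25 gives 1, bid 30 gives -3. Proposed bid 25 is best. ✓
Bidder 2 (valuation high), facing bid 30: bid 25 gives 2, bid 30 gives 8. Proposed bid 30 is best. ✓

Yes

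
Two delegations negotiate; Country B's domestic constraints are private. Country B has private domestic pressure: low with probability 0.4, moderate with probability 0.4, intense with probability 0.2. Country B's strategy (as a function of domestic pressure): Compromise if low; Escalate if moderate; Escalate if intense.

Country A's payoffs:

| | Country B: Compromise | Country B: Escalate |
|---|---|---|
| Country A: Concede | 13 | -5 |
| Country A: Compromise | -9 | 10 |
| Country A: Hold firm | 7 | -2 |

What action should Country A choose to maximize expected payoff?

Compromise

E[Concede] = 0.4·(13) + 0.4·(-5) + 0.2·(-5) = 2.2
E[Compromise] = 0.4·(-9) + 0.4·(10) + 0.2·(10) = 2.4
E[Hold firm] = 0.4·(7) + 0.4·(-2) + 0.2·(-2) = 1.6
Best response: Compromise (2.4 is the largest).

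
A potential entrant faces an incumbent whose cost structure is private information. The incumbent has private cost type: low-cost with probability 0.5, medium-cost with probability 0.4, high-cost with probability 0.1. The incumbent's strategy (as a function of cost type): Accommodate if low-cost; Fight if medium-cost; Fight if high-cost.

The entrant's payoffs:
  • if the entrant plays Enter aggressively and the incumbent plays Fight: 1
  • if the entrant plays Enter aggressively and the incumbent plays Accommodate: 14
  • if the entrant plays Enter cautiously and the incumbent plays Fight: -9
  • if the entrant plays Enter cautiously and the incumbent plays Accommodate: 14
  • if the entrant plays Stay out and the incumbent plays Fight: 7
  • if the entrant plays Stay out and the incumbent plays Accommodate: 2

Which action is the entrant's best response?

E[Enter aggressively] = 0.5·(14) + 0.4·(1) + 0.1·(1) = 7.5
E[Enter cautiously] = 0.5·(14) + 0.4·(-9) + 0.1·(-9) = 2.5
E[Stay out] = 0.5·(2) + 0.4·(7) + 0.1·(7) = 4.5
Best response: Enter aggressively (7.5 is the largest).

Enter aggressively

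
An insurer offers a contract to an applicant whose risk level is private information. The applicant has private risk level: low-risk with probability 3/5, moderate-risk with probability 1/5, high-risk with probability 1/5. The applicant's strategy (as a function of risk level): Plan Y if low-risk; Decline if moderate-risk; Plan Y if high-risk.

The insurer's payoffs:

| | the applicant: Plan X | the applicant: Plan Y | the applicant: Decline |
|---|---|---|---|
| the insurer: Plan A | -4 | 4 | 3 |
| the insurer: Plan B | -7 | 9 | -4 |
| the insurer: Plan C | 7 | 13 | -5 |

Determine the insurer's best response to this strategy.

E[Plan A] = 3/5·(4) + 1/5·(3) + 1/5·(4) = 19/5
E[Plan B] = 3/5·(9) + 1/5·(-4) + 1/5·(9) = 32/5
E[Plan C] = 3/5·(13) + 1/5·(-5) + 1/5·(13) = 47/5
Best response: Plan C (47/5 is the largest).

Plan C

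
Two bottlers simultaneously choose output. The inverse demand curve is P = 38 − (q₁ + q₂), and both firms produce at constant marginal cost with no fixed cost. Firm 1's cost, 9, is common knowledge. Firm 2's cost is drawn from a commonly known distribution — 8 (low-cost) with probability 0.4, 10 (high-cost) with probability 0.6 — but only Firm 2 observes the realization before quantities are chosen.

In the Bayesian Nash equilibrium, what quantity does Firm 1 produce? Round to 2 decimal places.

Type-c best response for Firm 2: q₂(c) = (38 − c)/2 − q₁/2.
Firm 1 maximizes expected profit; its first-order condition is 38 − 2q₁ − E[q₂] − 9 = 0.
Substituting E[q₂] and solving: E[c₂] = 9.2, so q₁ = (38 − 2·9 + 9.2)/3 = 9.73333.

9.73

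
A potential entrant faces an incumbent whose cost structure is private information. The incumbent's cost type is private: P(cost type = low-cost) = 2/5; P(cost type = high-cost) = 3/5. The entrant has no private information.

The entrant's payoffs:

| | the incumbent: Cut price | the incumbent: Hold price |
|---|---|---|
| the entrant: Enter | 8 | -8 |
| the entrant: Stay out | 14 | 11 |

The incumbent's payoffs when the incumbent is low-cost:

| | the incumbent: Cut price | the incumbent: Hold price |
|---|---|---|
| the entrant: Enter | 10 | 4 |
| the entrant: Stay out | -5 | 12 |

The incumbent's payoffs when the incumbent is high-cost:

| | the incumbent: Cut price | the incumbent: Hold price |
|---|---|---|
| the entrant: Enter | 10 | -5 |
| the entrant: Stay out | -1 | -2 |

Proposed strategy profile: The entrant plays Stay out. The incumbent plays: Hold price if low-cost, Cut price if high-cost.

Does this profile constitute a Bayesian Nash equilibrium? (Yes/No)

A profile is a BNE iff every type of every player is best-responding given beliefs about the other side.
The entrant plays Stay out: E[Stay out] = 2/5·(11) + 3/5·(14) = 64/5; E[Enter] = 8/5. Best-responding. ✓
The incumbent (cost type low-cost), facing Stay out: Cut price gives -5, Hold price gives 12. Proposed Hold price is best. ✓
The incumbent (cost type high-cost), facing Stay out: Cut price gives -1, Hold price gives -2. Proposed Cut price is best. ✓

Yes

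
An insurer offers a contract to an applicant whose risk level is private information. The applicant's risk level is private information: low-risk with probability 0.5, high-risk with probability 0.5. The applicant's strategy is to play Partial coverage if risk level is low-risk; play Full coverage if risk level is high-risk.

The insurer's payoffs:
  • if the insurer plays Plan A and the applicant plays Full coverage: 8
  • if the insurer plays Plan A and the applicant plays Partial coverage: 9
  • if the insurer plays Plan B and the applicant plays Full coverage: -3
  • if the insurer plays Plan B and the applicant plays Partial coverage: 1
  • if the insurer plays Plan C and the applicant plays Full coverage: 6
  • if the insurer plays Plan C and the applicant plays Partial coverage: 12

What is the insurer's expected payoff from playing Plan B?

E[Plan B] = 0.5·1 + 0.5·(-3) = 0.5 + (-1.5) = -1

-1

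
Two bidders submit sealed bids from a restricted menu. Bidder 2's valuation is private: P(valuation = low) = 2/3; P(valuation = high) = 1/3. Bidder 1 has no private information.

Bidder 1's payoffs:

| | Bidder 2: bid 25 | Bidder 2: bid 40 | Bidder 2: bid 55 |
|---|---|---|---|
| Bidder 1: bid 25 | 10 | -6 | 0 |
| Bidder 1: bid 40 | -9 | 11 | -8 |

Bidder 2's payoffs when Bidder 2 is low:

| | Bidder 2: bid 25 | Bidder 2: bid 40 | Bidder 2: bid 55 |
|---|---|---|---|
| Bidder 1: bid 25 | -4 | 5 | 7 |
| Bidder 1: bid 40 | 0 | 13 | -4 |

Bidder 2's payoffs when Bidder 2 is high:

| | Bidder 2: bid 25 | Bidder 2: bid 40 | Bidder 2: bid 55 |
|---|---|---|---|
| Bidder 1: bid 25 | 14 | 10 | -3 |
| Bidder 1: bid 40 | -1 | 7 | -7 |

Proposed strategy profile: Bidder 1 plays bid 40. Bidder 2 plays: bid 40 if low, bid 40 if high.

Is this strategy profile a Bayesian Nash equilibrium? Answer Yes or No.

Yes

Bidder 1 plays bid 40: E[bid 40] = 2/3·(11) + 1/3·(11) = 11; E[bid 25] = -6. Best-responding. ✓
Bidder 2 (valuation low), facing bid 40: bid 25 gives 0, bid 40 gives 13, bid 55 gives -4. Proposed bid 40 is best. ✓
Bidder 2 (valuation high), facing bid 40: bid 25 gives -1, bid 40 gives 7, bid 55 gives -7. Proposed bid 40 is best. ✓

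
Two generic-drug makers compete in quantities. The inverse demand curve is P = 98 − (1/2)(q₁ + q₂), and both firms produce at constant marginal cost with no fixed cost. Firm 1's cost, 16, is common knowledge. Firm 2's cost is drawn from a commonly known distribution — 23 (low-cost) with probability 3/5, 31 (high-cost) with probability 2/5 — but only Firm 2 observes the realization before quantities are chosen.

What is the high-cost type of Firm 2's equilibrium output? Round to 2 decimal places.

36.27

Type-c best response for Firm 2: q₂(c) = (98 − c) − q₁/2.
Firm 1 maximizes expected profit; its first-order condition is 98 − q₁ − (1/2)E[q₂] − 16 = 0.
Substituting E[q₂] and solving: E[c₂] = 26.2, so q₁ = (98 − 2·16 + 26.2)/(3/2) = 61.4667.
q₂(high-cost) = (98 − 31 − (1/2)·61.4667) = 36.2667.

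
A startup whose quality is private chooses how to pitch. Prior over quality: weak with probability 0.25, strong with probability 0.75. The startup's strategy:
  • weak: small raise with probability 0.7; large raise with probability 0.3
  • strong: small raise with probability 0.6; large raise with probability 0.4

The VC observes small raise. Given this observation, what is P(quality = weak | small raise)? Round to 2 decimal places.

0.28

Apply Bayes' rule using the sender's strategy as the likelihood.
P(small raise) = 0.25·0.7 + 0.75·0.6 = 0.625
P(weak | small raise) = (0.25·0.7) / 0.625 = 0.175 / 0.625 = 0.28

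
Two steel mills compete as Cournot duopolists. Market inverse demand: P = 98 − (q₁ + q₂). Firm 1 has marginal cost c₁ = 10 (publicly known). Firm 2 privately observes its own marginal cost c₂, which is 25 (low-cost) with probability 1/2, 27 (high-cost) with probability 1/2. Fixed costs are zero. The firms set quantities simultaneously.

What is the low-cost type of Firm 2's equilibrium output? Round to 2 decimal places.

Type-c best response for Firm 2: q₂(c) = (98 − c)/2 − q₁/2.
Firm 1 maximizes expected profit; its first-order condition is 98 − 2q₁ − E[q₂] − 10 = 0.
Substituting E[q₂] and solving: E[c₂] = 26, so q₁ = (98 − 2·10 + 26)/3 = 34.6667.
q₂(low-cost) = (98 − 25 − 34.6667)/2 = 19.1667.

19.17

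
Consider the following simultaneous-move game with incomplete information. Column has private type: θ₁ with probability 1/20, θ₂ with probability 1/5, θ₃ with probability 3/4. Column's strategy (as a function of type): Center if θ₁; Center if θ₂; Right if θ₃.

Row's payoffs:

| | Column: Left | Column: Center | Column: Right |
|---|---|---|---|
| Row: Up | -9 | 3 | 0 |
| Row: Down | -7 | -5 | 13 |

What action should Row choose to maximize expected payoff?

Down

Compute Row's expected payoff for each action, taking the expectation over Column's type.
E[Up] = 1/20·(3) + 1/5·(3) + 3/4·(0) = 3/4
E[Down] = 1/20·(-5) + 1/5·(-5) + 3/4·(13) = 17/2
Best response: Down (17/2 is the largest).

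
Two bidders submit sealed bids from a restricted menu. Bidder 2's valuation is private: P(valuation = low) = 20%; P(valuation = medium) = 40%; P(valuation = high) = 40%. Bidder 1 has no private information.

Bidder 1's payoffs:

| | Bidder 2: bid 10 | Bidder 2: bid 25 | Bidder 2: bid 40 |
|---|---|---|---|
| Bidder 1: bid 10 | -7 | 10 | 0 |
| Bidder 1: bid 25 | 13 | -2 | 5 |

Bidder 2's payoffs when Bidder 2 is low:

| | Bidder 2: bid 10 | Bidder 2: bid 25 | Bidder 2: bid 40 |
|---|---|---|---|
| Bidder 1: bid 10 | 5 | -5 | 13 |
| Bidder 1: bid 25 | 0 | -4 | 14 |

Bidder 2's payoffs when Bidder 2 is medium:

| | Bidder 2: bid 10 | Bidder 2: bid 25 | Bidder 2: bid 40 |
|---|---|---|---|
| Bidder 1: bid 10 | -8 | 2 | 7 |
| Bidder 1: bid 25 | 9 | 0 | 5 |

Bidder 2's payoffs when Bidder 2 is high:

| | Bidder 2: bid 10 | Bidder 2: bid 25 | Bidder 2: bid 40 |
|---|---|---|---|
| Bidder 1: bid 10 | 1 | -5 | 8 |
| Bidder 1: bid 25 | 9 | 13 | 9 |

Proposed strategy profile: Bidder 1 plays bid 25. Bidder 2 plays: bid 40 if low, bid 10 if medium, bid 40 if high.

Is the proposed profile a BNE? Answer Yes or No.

No

A profile is a BNE iff every type of every player is best-responding given beliefs about the other side.
Bidder 1 plays bid 25: E[bid 25] = 0.2·(5) + 0.4·(13) + 0.4·(5) = 8.2; E[bid 10] = -2.8. Best-responding. ✓
Bidder 2 (valuation low), facing bid 25: bid 10 gives 0, bid 25 gives -4, bid 40 gives 14. Proposed bid 40 is best. ✓
Bidder 2 (valuation medium), facing bid 25: bid 10 gives 9, bid 25 gives 0, bid 40 gives 5. Proposed bid 10 is best. ✓
Bidder 2 (valuation high), facing bid 25: bid 10 gives 9, bid 25 gives 13, bid 40 gives 9. Proposed bid 40 is not best — profitable deviation exists. ✗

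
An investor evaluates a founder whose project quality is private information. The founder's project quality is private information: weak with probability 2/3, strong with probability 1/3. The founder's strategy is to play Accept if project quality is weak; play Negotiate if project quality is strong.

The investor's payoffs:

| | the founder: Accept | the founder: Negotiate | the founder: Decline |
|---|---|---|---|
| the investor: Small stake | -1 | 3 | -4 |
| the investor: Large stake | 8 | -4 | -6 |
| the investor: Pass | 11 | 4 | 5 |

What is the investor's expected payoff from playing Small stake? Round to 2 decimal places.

0.33

Take the expectation over the founder's project quality, weighting each type's action by its prior probability.
E[Small stake] = 2/3·(-1) + 1/3·3 = (-2/3) + 1 = 1/3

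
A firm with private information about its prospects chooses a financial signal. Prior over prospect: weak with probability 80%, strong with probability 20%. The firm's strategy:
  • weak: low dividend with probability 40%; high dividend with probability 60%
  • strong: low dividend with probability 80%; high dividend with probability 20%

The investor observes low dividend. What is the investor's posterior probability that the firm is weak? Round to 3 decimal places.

P(low dividend) = 0.8·0.4 + 0.2·0.8 = 0.48
P(weak | low dividend) = (0.8·0.4) / 0.48 = 0.32 / 0.48 = 0.666667

0.667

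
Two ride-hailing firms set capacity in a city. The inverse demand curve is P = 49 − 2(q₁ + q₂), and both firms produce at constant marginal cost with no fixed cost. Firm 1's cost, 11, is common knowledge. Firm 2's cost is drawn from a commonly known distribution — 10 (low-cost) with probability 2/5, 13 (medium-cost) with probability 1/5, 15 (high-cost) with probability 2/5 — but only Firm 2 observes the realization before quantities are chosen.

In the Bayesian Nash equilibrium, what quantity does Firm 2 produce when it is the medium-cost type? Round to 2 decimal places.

5.70

Type-c best response for Firm 2: q₂(c) = (49 − c)/4 − q₁/2.
Firm 1 maximizes expected profit; its first-order condition is 49 − 4q₁ − 2E[q₂] − 11 = 0.
Substituting E[q₂] and solving: E[c₂] = 12.6, so q₁ = (49 − 2·11 + 12.6)/6 = 6.6.
q₂(medium-cost) = (49 − 13 − 2·6.6)/4 = 5.7.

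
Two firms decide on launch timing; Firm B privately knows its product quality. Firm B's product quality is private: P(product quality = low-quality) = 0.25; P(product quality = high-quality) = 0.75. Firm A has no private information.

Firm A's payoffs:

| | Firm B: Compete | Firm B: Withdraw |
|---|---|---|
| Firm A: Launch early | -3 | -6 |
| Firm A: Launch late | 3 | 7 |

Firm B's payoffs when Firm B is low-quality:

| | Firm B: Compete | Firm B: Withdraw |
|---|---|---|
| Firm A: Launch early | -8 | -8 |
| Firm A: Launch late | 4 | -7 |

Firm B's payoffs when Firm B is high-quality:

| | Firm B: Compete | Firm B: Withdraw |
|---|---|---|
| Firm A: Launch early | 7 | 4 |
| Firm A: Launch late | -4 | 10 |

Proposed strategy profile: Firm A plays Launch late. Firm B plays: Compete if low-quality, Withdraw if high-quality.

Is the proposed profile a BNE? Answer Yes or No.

Firm A plays Launch late: E[Launch late] = 0.25·(3) + 0.75·(7) = 6; E[Launch early] = -5.25. Best-responding. ✓
Firm B (product quality low-quality), facing Launch late: Compete gives 4, Withdraw gives -7. Proposed Compete is best. ✓
Firm B (product quality high-quality), facing Launch late: Compete gives -4, Withdraw gives 10. Proposed Withdraw is best. ✓

Yes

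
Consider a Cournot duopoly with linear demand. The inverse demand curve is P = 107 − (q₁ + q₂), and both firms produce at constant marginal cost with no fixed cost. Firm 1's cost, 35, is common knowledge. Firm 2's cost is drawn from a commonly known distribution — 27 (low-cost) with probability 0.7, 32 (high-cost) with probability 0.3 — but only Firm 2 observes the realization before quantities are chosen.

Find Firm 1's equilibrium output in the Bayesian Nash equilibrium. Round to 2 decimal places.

21.83

Each type of Firm 2 best-responds to q₁; Firm 1 best-responds to the expected q₂ over Firm 2's types.
Firm 2 with cost c maximizes (107 − (q₁+q₂) − c)·q₂, giving q₂(c) = (107 − c − q₁)/2.
E[c₂] = 0.7·27 + 0.3·32 = 28.5
Firm 1's FOC against E[q₂] yields q₁ = (107 − 2·35 + E[c₂])/3 = (107 − 70 + 28.5)/3 = 21.8333.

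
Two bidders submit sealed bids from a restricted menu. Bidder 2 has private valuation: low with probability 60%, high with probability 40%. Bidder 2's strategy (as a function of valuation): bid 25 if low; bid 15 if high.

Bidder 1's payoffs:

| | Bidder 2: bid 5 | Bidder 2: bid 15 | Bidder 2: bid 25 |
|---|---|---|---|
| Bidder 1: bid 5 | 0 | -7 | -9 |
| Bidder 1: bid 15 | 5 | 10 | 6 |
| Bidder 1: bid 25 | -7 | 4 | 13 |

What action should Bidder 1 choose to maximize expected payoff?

bid 25

Compute Bidder 1's expected payoff for each action, taking the expectation over Bidder 2's type.
E[bid 5] = 0.6·(-9) + 0.4·(-7) = -8.2
E[bid 15] = 0.6·(6) + 0.4·(10) = 7.6
E[bid 25] = 0.6·(13) + 0.4·(4) = 9.4
Best response: bid 25 (9.4 is the largest).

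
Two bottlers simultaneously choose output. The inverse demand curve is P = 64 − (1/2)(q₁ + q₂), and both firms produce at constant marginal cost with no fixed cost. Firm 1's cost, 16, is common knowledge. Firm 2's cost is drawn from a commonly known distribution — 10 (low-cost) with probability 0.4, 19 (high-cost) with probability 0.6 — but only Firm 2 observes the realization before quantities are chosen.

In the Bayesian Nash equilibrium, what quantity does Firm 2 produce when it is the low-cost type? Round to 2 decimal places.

38.20

Each type of Firm 2 best-responds to q₁; Firm 1 best-responds to the expected q₂ over Firm 2's types.
Firm 2 with cost c maximizes (64 − (1/2)(q₁+q₂) − c)·q₂, giving q₂(c) = (64 − c − (1/2)q₁).
E[c₂] = 0.4·10 + 0.6·19 = 15.4
Firm 1's FOC against E[q₂] yields q₁ = (64 − 2·16 + E[c₂])/(3/2) = (64 − 32 + 15.4)/(3/2) = 31.6.
q₂(low-cost) = (64 − 10 − (1/2)·31.6) = 38.2.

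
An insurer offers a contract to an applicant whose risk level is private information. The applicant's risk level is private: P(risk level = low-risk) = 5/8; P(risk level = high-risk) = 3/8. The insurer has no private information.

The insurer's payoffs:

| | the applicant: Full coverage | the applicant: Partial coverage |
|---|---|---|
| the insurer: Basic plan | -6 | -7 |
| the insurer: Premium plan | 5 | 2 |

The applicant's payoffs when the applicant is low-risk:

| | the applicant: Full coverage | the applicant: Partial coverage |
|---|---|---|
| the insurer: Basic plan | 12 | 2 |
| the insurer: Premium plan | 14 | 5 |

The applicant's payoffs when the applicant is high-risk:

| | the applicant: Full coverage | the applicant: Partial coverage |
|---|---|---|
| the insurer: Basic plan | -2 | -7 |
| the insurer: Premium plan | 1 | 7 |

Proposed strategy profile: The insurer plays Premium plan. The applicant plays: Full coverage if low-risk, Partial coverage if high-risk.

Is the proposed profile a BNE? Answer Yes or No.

A profile is a BNE iff every type of every player is best-responding given beliefs about the other side.
The insurer plays Premium plan: E[Premium plan] = 5/8·(5) + 3/8·(2) = 31/8; E[Basic plan] = -51/8. Best-responding. ✓
The applicant (risk level low-risk), facing Premium plan: Full coverage gives 14, Partial coverage gives 5. Proposed Full coverage is best. ✓
The applicant (risk level high-risk), facing Premium plan: Full coverage gives 1, Partial coverage gives 7. Proposed Partial coverage is best. ✓

Yes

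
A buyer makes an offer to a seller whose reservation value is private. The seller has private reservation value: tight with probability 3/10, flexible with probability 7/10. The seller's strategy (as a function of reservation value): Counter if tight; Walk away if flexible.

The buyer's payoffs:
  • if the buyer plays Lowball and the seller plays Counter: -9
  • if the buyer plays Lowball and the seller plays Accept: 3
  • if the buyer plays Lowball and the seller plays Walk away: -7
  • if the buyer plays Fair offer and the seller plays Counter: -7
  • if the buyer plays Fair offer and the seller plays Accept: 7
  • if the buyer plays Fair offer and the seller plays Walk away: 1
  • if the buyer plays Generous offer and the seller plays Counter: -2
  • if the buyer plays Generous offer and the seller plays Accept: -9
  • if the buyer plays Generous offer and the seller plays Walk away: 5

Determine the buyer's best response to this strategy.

Generous offer

Compute the buyer's expected payoff for each action, taking the expectation over the seller's type.
E[Lowball] = 3/10·(-9) + 7/10·(-7) = -38/5
E[Fair offer] = 3/10·(-7) + 7/10·(1) = -7/5
E[Generous offer] = 3/10·(-2) + 7/10·(5) = 29/10
Best response: Generous offer (29/10 is the largest).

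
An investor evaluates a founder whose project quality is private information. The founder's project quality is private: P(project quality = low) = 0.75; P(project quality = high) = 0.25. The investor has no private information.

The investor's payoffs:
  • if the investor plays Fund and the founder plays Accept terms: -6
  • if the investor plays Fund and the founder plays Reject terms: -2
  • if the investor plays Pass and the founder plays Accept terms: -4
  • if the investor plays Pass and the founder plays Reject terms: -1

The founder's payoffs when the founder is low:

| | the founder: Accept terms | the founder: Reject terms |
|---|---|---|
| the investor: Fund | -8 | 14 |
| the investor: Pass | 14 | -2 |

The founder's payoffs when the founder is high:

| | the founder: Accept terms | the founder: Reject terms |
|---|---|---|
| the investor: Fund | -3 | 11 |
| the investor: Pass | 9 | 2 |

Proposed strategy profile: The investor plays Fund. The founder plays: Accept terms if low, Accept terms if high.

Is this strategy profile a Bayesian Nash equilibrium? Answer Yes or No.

The investor plays Fund: E[Fund] = 0.75·(-6) + 0.25·(-6) = -6; E[Pass] = -4. Not best-responding. ✗
The founder (project quality low), facing Fund: Accept terms gives -8, Reject terms gives 14. Proposed Accept terms is not best — profitable deviation exists. ✗
The founder (project quality high), facing Fund: Accept terms gives -3, Reject terms gives 11. Proposed Accept terms is not best — profitable deviation exists. ✗

No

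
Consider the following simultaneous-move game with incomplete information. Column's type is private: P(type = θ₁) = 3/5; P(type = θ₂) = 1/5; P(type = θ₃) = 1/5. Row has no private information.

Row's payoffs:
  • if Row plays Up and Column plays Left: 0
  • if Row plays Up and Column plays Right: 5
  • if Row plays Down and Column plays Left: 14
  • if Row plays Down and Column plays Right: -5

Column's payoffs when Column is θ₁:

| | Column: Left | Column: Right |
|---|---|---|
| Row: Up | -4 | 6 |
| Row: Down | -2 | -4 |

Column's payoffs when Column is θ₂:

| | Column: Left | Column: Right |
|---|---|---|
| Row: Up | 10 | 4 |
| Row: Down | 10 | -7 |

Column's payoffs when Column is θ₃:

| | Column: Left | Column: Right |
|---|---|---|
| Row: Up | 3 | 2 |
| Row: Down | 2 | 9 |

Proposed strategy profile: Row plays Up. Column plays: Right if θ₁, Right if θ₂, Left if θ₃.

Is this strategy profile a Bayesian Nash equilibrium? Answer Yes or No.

Row plays Up: E[Up] = 3/5·(5) + 1/5·(5) + 1/5·(0) = 4; E[Down] = -6/5. Best-responding. ✓
Column (type θ₁), facing Up: Left gives -4, Right gives 6. Proposed Right is best. ✓
Column (type θ₂), facing Up: Left gives 10, Right gives 4. Proposed Right is not best — profitable deviation exists. ✗
Column (type θ₃), facing Up: Left gives 3, Right gives 2. Proposed Left is best. ✓

No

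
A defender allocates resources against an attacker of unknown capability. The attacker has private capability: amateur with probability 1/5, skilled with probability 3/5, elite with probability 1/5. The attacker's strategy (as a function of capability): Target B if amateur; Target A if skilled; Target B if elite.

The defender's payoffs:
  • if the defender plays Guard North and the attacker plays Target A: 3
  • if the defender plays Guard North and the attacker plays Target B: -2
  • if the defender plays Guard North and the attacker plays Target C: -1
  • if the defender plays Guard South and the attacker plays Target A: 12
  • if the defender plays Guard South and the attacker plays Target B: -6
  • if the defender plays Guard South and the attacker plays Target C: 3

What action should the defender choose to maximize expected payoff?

Guard South

E[Guard North] = 1/5·(-2) + 3/5·(3) + 1/5·(-2) = 1
E[Guard South] = 1/5·(-6) + 3/5·(12) + 1/5·(-6) = 24/5
Best response: Guard South (24/5 is the largest).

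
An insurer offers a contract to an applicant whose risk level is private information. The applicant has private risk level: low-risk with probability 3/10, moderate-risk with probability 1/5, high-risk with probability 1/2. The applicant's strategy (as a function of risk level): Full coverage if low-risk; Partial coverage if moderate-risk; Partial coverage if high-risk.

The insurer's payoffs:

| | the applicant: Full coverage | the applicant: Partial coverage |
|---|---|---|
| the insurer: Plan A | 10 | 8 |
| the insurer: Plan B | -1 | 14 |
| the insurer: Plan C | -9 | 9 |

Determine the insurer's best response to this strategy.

E[Plan A] = 3/10·(10) + 1/5·(8) + 1/2·(8) = 43/5
E[Plan B] = 3/10·(-1) + 1/5·(14) + 1/2·(14) = 19/2
E[Plan C] = 3/10·(-9) + 1/5·(9) + 1/2·(9) = 18/5
Best response: Plan B (19/2 is the largest).

Plan B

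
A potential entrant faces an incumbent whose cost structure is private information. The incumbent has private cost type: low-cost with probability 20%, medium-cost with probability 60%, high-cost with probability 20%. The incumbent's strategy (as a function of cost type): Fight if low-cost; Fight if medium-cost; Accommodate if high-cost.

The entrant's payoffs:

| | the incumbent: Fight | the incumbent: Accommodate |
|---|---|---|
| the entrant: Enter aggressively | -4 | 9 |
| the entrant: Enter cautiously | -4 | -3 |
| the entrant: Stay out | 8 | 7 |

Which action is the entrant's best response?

Stay out

E[Enter aggressively] = 0.2·(-4) + 0.6·(-4) + 0.2·(9) = -1.4
E[Enter cautiously] = 0.2·(-4) + 0.6·(-4) + 0.2·(-3) = -3.8
E[Stay out] = 0.2·(8) + 0.6·(8) + 0.2·(7) = 7.8
Best response: Stay out (7.8 is the largest).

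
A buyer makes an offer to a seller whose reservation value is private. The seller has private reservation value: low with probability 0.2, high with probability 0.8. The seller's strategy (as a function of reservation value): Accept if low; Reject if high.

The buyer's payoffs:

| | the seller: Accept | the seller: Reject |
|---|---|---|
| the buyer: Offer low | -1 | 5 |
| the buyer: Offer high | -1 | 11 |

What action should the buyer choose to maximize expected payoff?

Compute the buyer's expected payoff for each action, taking the expectation over the seller's type.
E[Offer low] = 0.2·(-1) + 0.8·(5) = 3.8
E[Offer high] = 0.2·(-1) + 0.8·(11) = 8.6
Best response: Offer high (8.6 is the largest).

Offer high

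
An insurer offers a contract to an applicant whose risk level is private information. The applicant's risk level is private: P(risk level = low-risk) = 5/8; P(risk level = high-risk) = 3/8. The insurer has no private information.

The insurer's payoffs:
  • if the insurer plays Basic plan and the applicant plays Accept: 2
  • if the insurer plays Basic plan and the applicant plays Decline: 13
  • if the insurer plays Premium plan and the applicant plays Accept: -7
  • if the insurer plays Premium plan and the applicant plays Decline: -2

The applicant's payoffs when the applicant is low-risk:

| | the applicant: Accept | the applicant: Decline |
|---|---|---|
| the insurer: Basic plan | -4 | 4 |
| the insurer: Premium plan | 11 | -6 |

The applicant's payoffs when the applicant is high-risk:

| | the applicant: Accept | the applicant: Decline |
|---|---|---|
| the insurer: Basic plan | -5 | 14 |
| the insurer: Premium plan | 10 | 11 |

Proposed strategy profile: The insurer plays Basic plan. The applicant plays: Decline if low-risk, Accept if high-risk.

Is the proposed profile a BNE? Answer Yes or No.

No

A profile is a BNE iff every type of every player is best-responding given beliefs about the other side.
The insurer plays Basic plan: E[Basic plan] = 5/8·(13) + 3/8·(2) = 71/8; E[Premium plan] = -31/8. Best-responding. ✓
The applicant (risk level low-risk), facing Basic plan: Accept gives -4, Decline gives 4. Proposed Decline is best. ✓
The applicant (risk level high-risk), facing Basic plan: Accept gives -5, Decline gives 14. Proposed Accept is not best — profitable deviation exists. ✗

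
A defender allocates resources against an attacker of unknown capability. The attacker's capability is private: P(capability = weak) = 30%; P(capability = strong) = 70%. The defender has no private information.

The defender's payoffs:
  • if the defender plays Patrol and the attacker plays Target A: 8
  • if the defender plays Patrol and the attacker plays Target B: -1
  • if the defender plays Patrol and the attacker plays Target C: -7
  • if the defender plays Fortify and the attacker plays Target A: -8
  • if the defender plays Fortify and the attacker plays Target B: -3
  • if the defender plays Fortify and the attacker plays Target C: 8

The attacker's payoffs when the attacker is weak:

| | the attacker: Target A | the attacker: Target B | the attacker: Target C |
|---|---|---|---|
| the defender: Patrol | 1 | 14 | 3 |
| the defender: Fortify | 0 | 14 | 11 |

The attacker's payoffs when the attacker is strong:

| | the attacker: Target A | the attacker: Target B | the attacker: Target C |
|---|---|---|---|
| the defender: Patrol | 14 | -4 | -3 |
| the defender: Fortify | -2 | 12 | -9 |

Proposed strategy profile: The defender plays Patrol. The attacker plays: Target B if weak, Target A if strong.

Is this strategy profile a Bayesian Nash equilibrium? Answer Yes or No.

A profile is a BNE iff every type of every player is best-responding given beliefs about the other side.
The defender plays Patrol: E[Patrol] = 0.3·(-1) + 0.7·(8) = 5.3; E[Fortify] = -6.5. Best-responding. ✓
The attacker (capability weak), facing Patrol: Target A gives 1, Target B gives 14, Target C gives 3. Proposed Target B is best. ✓
The attacker (capability strong), facing Patrol: Target A gives 14, Target B gives -4, Target C gives -3. Proposed Target A is best. ✓

Yes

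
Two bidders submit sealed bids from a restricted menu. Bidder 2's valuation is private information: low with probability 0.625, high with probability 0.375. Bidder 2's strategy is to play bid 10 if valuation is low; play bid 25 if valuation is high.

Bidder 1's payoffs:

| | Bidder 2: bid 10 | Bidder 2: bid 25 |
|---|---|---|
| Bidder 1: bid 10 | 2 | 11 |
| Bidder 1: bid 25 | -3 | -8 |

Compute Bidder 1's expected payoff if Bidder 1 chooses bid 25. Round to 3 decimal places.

-4.875

E[bid 25] = 0.625·(-3) + 0.375·(-8) = (-1.875) + (-3) = -4.875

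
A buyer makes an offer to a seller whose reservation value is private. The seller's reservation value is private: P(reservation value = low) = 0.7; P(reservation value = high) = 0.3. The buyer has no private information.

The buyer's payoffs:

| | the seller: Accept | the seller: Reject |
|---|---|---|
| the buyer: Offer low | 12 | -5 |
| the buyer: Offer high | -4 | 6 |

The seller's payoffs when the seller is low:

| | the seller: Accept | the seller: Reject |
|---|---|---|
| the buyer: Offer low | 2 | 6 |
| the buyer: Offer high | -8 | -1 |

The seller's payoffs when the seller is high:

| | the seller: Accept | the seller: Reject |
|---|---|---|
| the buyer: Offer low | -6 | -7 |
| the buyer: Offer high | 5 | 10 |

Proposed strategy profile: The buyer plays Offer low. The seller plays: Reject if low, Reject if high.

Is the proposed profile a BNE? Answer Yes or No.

No

A profile is a BNE iff every type of every player is best-responding given beliefs about the other side.
The buyer plays Offer low: E[Offer low] = 0.7·(-5) + 0.3·(-5) = -5; E[Offer high] = 6. Not best-responding. ✗
The seller (reservation value low), facing Offer low: Accept gives 2, Reject gives 6. Proposed Reject is best. ✓
The seller (reservation value high), facing Offer low: Accept gives -6, Reject gives -7. Proposed Reject is not best — profitable deviation exists. ✗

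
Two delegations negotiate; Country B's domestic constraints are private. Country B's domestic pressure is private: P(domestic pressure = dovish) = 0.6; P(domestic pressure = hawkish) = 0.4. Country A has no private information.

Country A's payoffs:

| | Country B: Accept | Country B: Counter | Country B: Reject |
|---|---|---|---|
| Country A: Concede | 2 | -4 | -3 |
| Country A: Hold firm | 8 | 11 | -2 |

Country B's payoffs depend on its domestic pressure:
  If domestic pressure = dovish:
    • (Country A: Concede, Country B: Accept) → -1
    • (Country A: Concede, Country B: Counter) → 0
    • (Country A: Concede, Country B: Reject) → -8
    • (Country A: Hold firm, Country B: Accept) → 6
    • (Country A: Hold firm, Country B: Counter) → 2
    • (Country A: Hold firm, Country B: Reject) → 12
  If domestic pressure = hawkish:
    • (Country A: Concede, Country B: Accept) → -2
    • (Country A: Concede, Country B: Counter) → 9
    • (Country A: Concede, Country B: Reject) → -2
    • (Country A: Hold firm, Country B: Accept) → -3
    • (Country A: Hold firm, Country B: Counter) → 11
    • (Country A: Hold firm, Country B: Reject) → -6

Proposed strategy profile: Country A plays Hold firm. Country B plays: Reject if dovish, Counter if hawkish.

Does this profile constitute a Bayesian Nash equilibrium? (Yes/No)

Country A plays Hold firm: E[Hold firm] = 0.6·(-2) + 0.4·(11) = 3.2; E[Concede] = -3.4. Best-responding. ✓
Country B (domestic pressure dovish), facing Hold firm: Accept gives 6, Counter gives 2, Reject gives 12. Proposed Reject is best. ✓
Country B (domestic pressure hawkish), facing Hold firm: Accept gives -3, Counter gives 11, Reject gives -6. Proposed Counter is best. ✓

Yes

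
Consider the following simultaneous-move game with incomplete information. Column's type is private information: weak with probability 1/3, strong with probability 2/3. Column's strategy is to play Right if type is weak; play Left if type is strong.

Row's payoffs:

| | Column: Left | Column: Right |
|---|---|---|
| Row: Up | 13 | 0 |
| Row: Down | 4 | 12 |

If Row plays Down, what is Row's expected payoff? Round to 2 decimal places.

6.67

Take the expectation over Column's type, weighting each type's action by its prior probability.
E[Down] = 1/3·12 + 2/3·4 = 4 + 8/3 = 20/3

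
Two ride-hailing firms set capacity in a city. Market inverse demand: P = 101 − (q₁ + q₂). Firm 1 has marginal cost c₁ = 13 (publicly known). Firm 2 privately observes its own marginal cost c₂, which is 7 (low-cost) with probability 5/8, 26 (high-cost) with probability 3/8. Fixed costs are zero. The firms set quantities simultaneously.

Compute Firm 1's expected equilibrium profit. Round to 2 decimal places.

Firm 2 with cost c maximizes (101 − (q₁+q₂) − c)·q₂, giving q₂(c) = (101 − c − q₁)/2.
E[c₂] = 5/8·7 + 3/8·26 = 14.125
Firm 1's FOC against E[q₂] yields q₁ = (101 − 2·13 + E[c₂])/3 = (101 − 26 + 14.125)/3 = 29.7083.
E[P] = 101 − (q₁ + E[q₂]) = 42.7083; Firm 1's expected profit = (E[P] − 13)·q₁ = (42.7083 − 13)·29.7083 = 882.585.

882.59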